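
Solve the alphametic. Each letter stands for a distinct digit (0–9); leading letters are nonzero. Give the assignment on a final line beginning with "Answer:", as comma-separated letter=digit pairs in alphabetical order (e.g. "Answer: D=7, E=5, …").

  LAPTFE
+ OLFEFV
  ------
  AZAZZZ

Step 1. [col 1: E + V ≡ Z (mod 10)] E=7 is one option consistent with column 1 (E + V ≡ Z (mod 10), carry-in 0) — take it, so E=7.
Step 2. [col 1: E + V ≡ Z (mod 10)] no forcing yet in column 1 (carry-in 0); V=1 is free and consistent — try it ⇒ V=1.
Step 3. [col 1: E + V ≡ Z (mod 10)] column 1: given E=7, V=1, carry-in 0, and digits 1,7 already taken and all letters distinct, E+V≡Z (mod 10) forces Z=8 ⇒ Z=8.
Step 4. [col 2: F + F ≡ Z (mod 10)] several values work for F in column 2 (F + F ≡ Z (mod 10), carry-in 0); try F=9, so F=9.
Step 5. [col 3: T + E ≡ Z (mod 10)] in column 3 we have T+E≡Z with carry-in 1; given E=7, Z=8 and digits 1,7,8,9 already taken and all letters distinct, that pins T to 0 ⇒ T=0.
Step 6. [col 4: P + F ≡ A (mod 10)] A=5 is one option consistent with column 4 (P + F ≡ A (mod 10), carry-in 0) — take it, so A=5.
Step 7. [col 4: P + F ≡ A (mod 10)] in column 4 we have P+F≡A with carry-in 0; given F=9, A=5 and digits 0,1,5,7,8,9 already taken and all letters distinct, that pins P to 6. So P=6.
Step 8. [col 5: A + L ≡ Z (mod 10)] column 5: given A=5, Z=8, carry-in 1, and digits 0,1,5,6,7,8,9 already taken and all letters distinct, A+L≡Z (mod 10) forces L=2, so L=2.
Step 9. [col 6: L + O ≡ A (mod 10)] column 6 reads L+O+carry(0)=A with L=2, A=5; with digits 0,1,2,5,6,7,8,9 already taken and all letters distinct, the only value for O is 3, so O=3.

Answer: A=5, E=7, F=9, L=2, O=3, P=6, T=0, V=1, Z=8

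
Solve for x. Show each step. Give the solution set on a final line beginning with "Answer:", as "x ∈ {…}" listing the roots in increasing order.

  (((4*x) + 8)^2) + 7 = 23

Step 1. [(((4*x) + 8)^2) + 7 = 23] subtract 7: x sits inside (… + 7) ⇒ sub: ((4*x) + 8)^2 = 16.
Step 2. [((4*x) + 8)^2 = 16] LHS squared, RHS 16 ≥ 0: apply √ (±), so sqrt: (4*x) + 8 = 4 or -4.
Step 3. [(4*x) + 8 = 4 or -4] peel the +8: subtract 8 from each side. So sub: 4*x = -4 or -12.
Step 4. [4*x = -4 or -12] 4 out front; divide by 4, so div: x = -1 or -3.

Answer: x ∈ {-3, -1}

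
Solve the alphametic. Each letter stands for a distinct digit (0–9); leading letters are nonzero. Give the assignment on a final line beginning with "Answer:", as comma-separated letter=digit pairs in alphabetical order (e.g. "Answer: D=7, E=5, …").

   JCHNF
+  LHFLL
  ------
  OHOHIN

Step 1. [O] O is the leading digit of a 6-digit sum of two 5-digit numbers; the final carry is exactly 1. So O=1.
Step 2. [col 1: F + L ≡ N (mod 10)] L=5 is one option consistent with column 1 (F + L ≡ N (mod 10), carry-in 0) — take it. So L=5.
Step 3. [col 1: F + L ≡ N (mod 10)] several values work for F in column 1 (F + L ≡ N (mod 10), carry-in 0); try F=9 ⇒ F=9.
Step 4. [col 1: F + L ≡ N (mod 10)] column 1 reads F+L+carry(0)=N with F=9, L=5; with digits 1,5,9 already taken and all letters distinct, the only value for N is 4, so N=4.
Step 5. [col 2: N + L ≡ I (mod 10)] from column 2 (N=4, L=5, carry-in 1, digits 1,4,5,9 already taken and all letters distinct): I must equal 0, so I=0.
Step 6. [col 3: H + F ≡ H (mod 10)] column 3 (H + F ≡ H (mod 10), carry-in 1) doesn't pin H yet; pick H=2 and continue, so H=2.
Step 7. [col 4: C + H ≡ O (mod 10)] in column 4 we have C+H≡O with carry-in 1; given H=2, O=1 and digits 0,1,2,4,5,9 already taken and all letters distinct, that pins C to 8, so C=8.
Step 8. [col 5: J + L ≡ H (mod 10)] in column 5 we have J+L≡H with carry-in 1; given L=5, H=2 and digits 0,1,2,4,5,8,9 already taken and all letters distinct, that pins J to 6 ⇒ J=6.

Answer: C=8, F=9, H=2, I=0, J=6, L=5, N=4, O=1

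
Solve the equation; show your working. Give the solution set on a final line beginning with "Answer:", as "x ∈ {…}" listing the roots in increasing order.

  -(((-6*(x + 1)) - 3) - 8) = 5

Step 1. [-(((-6*(x + 1)) - 3) - 8) = 5] flip signs both sides ⇒ neg: ((-6*(x + 1)) - 3) - 8 = -5.
Step 2. [((-6*(x + 1)) - 3) - 8 = -5] -8 is outermost — add 8 both sides. So sub: (-6*(x + 1)) - 3 = 3.
Step 3. [(-6*(x + 1)) - 3 = 3] peel the -3: add 3 from each side, so sub: -6*(x + 1) = 6.
Step 4. [-6*(x + 1) = 6] divide by the outer -6, so div: x + 1 = -1.
Step 5. [x + 1 = -1] +1 is outermost — subtract 1 both sides. So sub: x = -2.

Answer: x ∈ {-2}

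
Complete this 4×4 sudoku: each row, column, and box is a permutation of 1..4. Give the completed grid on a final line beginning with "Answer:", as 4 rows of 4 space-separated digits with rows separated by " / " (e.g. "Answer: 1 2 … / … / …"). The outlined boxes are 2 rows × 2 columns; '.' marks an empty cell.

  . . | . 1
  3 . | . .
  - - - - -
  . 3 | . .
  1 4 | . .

Step 1. [r1c3∈{2,3,4}] across row 1, 3 lands solely at r1c3, so r1c3=3.
Step 2. [r4c3∈{2}] r4c3's peers cover all but 2, so r4c3=2.
Step 3. [r2c4∈{2,4}] 2 has one home in col 4: r2c4. So r2c4=2.
Step 4. [r1c2∈{2}] nothing but 2 survives at r1c2. So r1c2=2.
Step 5. [r3c3∈{1,4}] row 3 places 1 nowhere but r3c3, so r3c3=1.
Step 6. [r1c1∈{4}] r1c1's peers cover all but 4, so r1c1=4.
Step 7. [r2c2∈{1}] r2c2's peers cover all but 1 ⇒ r2c2=1.
Step 8. [r3c1∈{2}] r3c1 is down to just 2, so r3c1=2.
Step 9. [r2c3∈{4}] r2c3's peers cover all but 4. So r2c3=4.
Step 10. [r3c4∈{4}] r3c4 is down to just 4, so r3c4=4.
Step 11. [r4c4∈{3}] r4c4 has the single candidate 3 ⇒ r4c4=3.

Answer: 4 2 3 1 / 3 1 4 2 / 2 3 1 4 / 1 4 2 3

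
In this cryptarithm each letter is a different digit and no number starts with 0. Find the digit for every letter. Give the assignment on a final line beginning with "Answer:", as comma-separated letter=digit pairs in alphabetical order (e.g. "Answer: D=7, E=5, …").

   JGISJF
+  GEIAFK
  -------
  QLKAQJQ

Step 1. [col 1: F + K ≡ Q (mod 10)] no forcing yet in column 1 (carry-in 0); K=2 is free and consistent — try it, so K=2.
Step 2. [col 1: F + K ≡ Q (mod 10)] several values work for Q in column 1 (F + K ≡ Q (mod 10), carry-in 0); try Q=1. So Q=1.
Step 3. [col 1: F + K ≡ Q (mod 10)] in column 1 we have F+K≡Q with carry-in 0; given K=2, Q=1 and digits 1,2 already taken and all letters distinct, that pins F to 9 ⇒ F=9.
Step 4. [col 2: J + F ≡ J (mod 10)] column 2 (J + F ≡ J (mod 10), carry-in 1) doesn't pin J yet; pick J=4 and continue ⇒ J=4.
Step 5. [col 3: S + A ≡ Q (mod 10)] A=7 is one option consistent with column 3 (S + A ≡ Q (mod 10), carry-in 1) — take it, so A=7.
Step 6. [col 3: S + A ≡ Q (mod 10)] from column 3 (A=7, Q=1, carry-in 1, digits 1,2,4,7,9 already taken and all letters distinct): S must equal 3 ⇒ S=3.
Step 7. [col 4: I + I ≡ A (mod 10)] column 4: given A=7, carry-in 1, and digits 1,2,3,4,7,9 already taken and all letters distinct, I+I≡A (mod 10) forces I=8 ⇒ I=8.
Step 8. [col 5: G + E ≡ K (mod 10)] several values work for E in column 5 (G + E ≡ K (mod 10), carry-in 1); try E=6, so E=6.
Step 9. [col 5: G + E ≡ K (mod 10)] in column 5 we have G+E≡K with carry-in 1; given E=6, K=2 and digits 1,2,3,4,6,7,8,9 already taken and all letters distinct, that pins G to 5. So G=5.
Step 10. [col 6: J + G ≡ L (mod 10)] column 6 reads J+G+carry(1)=L with J=4, G=5; with digits 1,2,3,4,5,6,7,8,9 already taken and all letters distinct, the only value for L is 0, so L=0.

Answer: A=7, E=6, F=9, G=5, I=8, J=4, K=2, L=0, Q=1, S=3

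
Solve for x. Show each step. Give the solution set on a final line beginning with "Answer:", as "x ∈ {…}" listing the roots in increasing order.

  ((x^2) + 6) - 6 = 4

Step 1. [((x^2) + 6) - 6 = 4] -6 is outermost — add 6 both sides, so sub: (x^2) + 6 = 10.
Step 2. [(x^2) + 6 = 10] peel the +6: subtract 6 from each side. So sub: x^2 = 4.
Step 3. [x^2 = 4] √ both sides: 4 ≥ 0 gives two branches, so sqrt: x = 2 or -2.

Answer: x ∈ {-2, 2}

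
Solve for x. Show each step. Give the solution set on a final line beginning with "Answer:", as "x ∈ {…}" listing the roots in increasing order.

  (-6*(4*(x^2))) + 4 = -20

Step 1. [(-6*(4*(x^2))) + 4 = -20] +4 is outermost — subtract 4 both sides. So sub: -6*(4*(x^2)) = -24.
Step 2. [-6*(4*(x^2)) = -24] -6 out front; divide by -6, so div: 4*(x^2) = 4.
Step 3. [4*(x^2) = 4] 4 out front; divide by 4 ⇒ div: x^2 = 1.
Step 4. [x^2 = 1] √ both sides: 1 ≥ 0 gives two branches. So sqrt: x = 1 or -1.

Answer: x ∈ {-1, 1}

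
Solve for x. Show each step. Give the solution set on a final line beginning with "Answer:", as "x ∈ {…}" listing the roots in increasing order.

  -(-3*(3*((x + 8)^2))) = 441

Step 1. [-(-3*(3*((x + 8)^2))) = 441] LHS negated; negate both sides, so neg: -3*(3*((x + 8)^2)) = -441.
Step 2. [-3*(3*((x + 8)^2)) = -441] leading coefficient -3: divide by -3. So div: 3*((x + 8)^2) = 147.
Step 3. [3*((x + 8)^2) = 147] LHS = 3·(…); ÷3 both sides. So div: (x + 8)^2 = 49.
Step 4. [(x + 8)^2 = 49] 49 ≥ 0, LHS is (·)² — take ±√ ⇒ sqrt: x + 8 = 7 or -7.
Step 5. [x + 8 = 7 or -7] peel the +8: subtract 8 from each side ⇒ sub: x = -1 or -15.

Answer: x ∈ {-15, -1}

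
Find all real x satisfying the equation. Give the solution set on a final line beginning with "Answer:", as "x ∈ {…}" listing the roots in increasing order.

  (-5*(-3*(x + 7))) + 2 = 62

Step 1. [(-5*(-3*(x + 7))) + 2 = 62] subtract 2: x sits inside (… + 2) ⇒ sub: -5*(-3*(x + 7)) = 60.
Step 2. [-5*(-3*(x + 7)) = 60] leading coefficient -5: divide by -5, so div: -3*(x + 7) = -12.
Step 3. [-3*(x + 7) = -12] -3·(inner) — divide through by -3 ⇒ div: x + 7 = 4.
Step 4. [x + 7 = 4] peel the +7: subtract 7 from each side ⇒ sub: x = -3.

Answer: x ∈ {-3}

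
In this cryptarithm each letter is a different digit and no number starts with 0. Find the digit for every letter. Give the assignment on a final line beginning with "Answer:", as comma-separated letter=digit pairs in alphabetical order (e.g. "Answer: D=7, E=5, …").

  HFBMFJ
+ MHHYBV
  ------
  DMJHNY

Step 1. [col 1: J + V ≡ Y (mod 10)] no forcing yet in column 1 (carry-in 0); J=2 is free and consistent — try it. So J=2.
Step 2. [col 1: J + V ≡ Y (mod 10)] column 1 (J + V ≡ Y (mod 10), carry-in 0) doesn't pin Y yet; pick Y=6 and continue ⇒ Y=6.
Step 3. [col 1: J + V ≡ Y (mod 10)] in column 1 we have J+V≡Y with carry-in 0; given J=2, Y=6 and digits 2,6 already taken and all letters distinct, that pins V to 4. So V=4.
Step 4. [col 2: F + B ≡ N (mod 10)] B=5 is one option consistent with column 2 (F + B ≡ N (mod 10), carry-in 0) — take it ⇒ B=5.
Step 5. [col 2: F + B ≡ N (mod 10)] no forcing yet in column 2 (carry-in 0); F=3 is free and consistent — try it ⇒ F=3.
Step 6. [col 2: F + B ≡ N (mod 10)] in column 2 we have F+B≡N with carry-in 0; given F=3, B=5 and digits 2,3,4,5,6 already taken and all letters distinct, that pins N to 8 ⇒ N=8.
Step 7. [col 3: M + Y ≡ H (mod 10)] column 3: given Y=6, carry-in 0, and digits 2,3,4,5,6,8 already taken and all letters distinct, M+Y≡H (mod 10) forces M=1 ⇒ M=1.
Step 8. [col 3: M + Y ≡ H (mod 10)] in column 3 we have M+Y≡H with carry-in 0; given M=1, Y=6 and digits 1,2,3,4,5,6,8 already taken and all letters distinct, that pins H to 7. So H=7.
Step 9. [col 6: H + M ≡ D (mod 10)] in column 6 we have H+M≡D with carry-in 1; given H=7, M=1 and digits 1,2,3,4,5,6,7,8 already taken and all letters distinct, that pins D to 9. So D=9.

Answer: B=5, D=9, F=3, H=7, J=2, M=1, N=8, V=4, Y=6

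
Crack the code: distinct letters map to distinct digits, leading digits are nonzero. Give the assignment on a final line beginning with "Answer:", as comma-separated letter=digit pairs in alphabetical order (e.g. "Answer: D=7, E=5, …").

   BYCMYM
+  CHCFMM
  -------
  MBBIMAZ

Step 1. [col 1: M + M ≡ Z (mod 10)] Z=2 is one option consistent with column 1 (M + M ≡ Z (mod 10), carry-in 0) — take it, so Z=2.
Step 2. [col 1: M + M ≡ Z (mod 10)] several values work for M in column 1 (M + M ≡ Z (mod 10), carry-in 0); try M=1, so M=1.
Step 3. [col 2: Y + M ≡ A (mod 10)] Y=5 is one option consistent with column 2 (Y + M ≡ A (mod 10), carry-in 0) — take it, so Y=5.
Step 4. [col 2: Y + M ≡ A (mod 10)] column 2: given Y=5, M=1, carry-in 0, and digits 1,2,5 already taken and all letters distinct, Y+M≡A (mod 10) forces A=6. So A=6.
Step 5. [col 3: M + F ≡ M (mod 10)] from column 3 (M=1, carry-in 0, digits 1,2,5,6 already taken and all letters distinct): F must equal 0, so F=0.
Step 6. [col 4: C + C ≡ I (mod 10)] several values work for C in column 4 (C + C ≡ I (mod 10), carry-in 0); try C=9. So C=9.
Step 7. [col 4: C + C ≡ I (mod 10)] column 4 reads C+C+carry(0)=I with C=9; with digits 0,1,2,5,6,9 already taken and all letters distinct, the only value for I is 8. So I=8.
Step 8. [col 5: Y + H ≡ B (mod 10)] from column 5 (Y=5, carry-in 1, digits 0,1,2,5,6,8,9 already taken and all letters distinct): B must equal 3 ⇒ B=3.
Step 9. [col 5: Y + H ≡ B (mod 10)] in column 5 we have Y+H≡B with carry-in 1; given Y=5, B=3 and digits 0,1,2,3,5,6,8,9 already taken and all letters distinct, that pins H to 7, so H=7.

Answer: A=6, B=3, C=9, F=0, H=7, I=8, M=1, Y=5, Z=2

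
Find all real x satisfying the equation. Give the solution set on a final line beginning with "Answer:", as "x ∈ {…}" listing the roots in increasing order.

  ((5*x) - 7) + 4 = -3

Step 1. [((5*x) - 7) + 4 = -3] the outer +4 inverts by subtracting 4. So sub: (5*x) - 7 = -7.
Step 2. [(5*x) - 7 = -7] 7 comes off first (add 7) ⇒ sub: 5*x = 0.
Step 3. [5*x = 0] 5·(inner) — divide through by 5 ⇒ div: x = 0.

Answer: x ∈ {0}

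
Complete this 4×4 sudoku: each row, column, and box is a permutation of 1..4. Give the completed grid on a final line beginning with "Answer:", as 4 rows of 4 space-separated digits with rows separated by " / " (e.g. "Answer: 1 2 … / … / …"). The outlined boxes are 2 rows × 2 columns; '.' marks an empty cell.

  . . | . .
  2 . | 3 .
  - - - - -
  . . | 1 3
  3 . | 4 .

Step 1. [r1c1∈{1,4}] col 1 places 1 nowhere but r1c1 ⇒ r1c1=1.
Step 2. [r2c2∈{4}] r2c2 has the single candidate 4. So r2c2=4.
Step 3. [r4c4∈{2}] only 2 remains possible at r4c4 ⇒ r4c4=2.
Step 4. [r3c1∈{4}] r3c1 is down to just 4. So r3c1=4.
Step 5. [r4c2∈{1}] only 1 remains possible at r4c2 ⇒ r4c2=1.
Step 6. [r1c2∈{3}] r1c2's peers cover all but 3. So r1c2=3.
Step 7. [r1c4∈{4}] only 4 remains possible at r1c4. So r1c4=4.
Step 8. [r3c2∈{2}] r3c2 has the single candidate 2 ⇒ r3c2=2.
Step 9. [r2c4∈{1}] r2c4 has the single candidate 1 ⇒ r2c4=1.
Step 10. [r1c3∈{2}] r1c3's peers cover all but 2. So r1c3=2.

Answer: 1 3 2 4 / 2 4 3 1 / 4 2 1 3 / 3 1 4 2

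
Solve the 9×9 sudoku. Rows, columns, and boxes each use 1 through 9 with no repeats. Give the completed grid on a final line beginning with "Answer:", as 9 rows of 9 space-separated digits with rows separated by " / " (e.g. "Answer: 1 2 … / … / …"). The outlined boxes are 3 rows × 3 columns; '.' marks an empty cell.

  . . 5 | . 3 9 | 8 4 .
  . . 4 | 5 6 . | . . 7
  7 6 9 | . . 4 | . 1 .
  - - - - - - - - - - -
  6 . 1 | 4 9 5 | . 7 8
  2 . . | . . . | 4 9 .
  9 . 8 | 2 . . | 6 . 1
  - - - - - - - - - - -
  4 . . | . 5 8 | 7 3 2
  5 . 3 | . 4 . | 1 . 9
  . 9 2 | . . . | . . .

Step 1. [r6c5∈{7}] nothing but 7 survives at r6c5, so r6c5=7.
Step 2. [r9c5∈{1}] r9c5's peers cover all but 1 ⇒ r9c5=1.
Step 3. [r4c2∈{3}] r4c2 has the single candidate 3, so r4c2=3.
Step 4. [r1c1∈{1}] r1c1 is down to just 1 ⇒ r1c1=1.
Step 5. [r8c2∈{7,8}] r8c2 is the only open cell in box 7 admitting 7. So r8c2=7.
Step 6. [r8c4∈{6}] nothing but 6 survives at r8c4 ⇒ r8c4=6.
Step 7. [r5c9∈{3,5}] in box 6, 3 fits only at r5c9 ⇒ r5c9=3.
Step 8. [r2c8∈{2}] r2c8 has the single candidate 2, so r2c8=2.
Step 9. [r9c7∈{5}] r9c7 is down to just 5, so r9c7=5.
Step 10. [r9c1∈{8}] r9c1's peers cover all but 8, so r9c1=8.
Step 11. [r5c4∈{1,8}] col 4 places 1 nowhere but r5c4, so r5c4=1.
Step 12. [r9c4∈{3,7}] col 4 places 3 nowhere but r9c4 ⇒ r9c4=3.
Step 13. [r9c8∈{6}] r9c8 has the single candidate 6. So r9c8=6.
Step 14. [r3c7∈{3}] r3c7 is down to just 3, so r3c7=3.
Step 15. [r5c5∈{8}] only 8 remains possible at r5c5, so r5c5=8.
Step 16. [r5c2∈{5}] only 5 remains possible at r5c2. So r5c2=5.
Step 17. [r4c7∈{2}] nothing but 2 survives at r4c7. So r4c7=2.
Step 18. [r5c6∈{6}] r5c6's peers cover all but 6, so r5c6=6.
Step 19. [r8c6∈{2}] r8c6 is down to just 2, so r8c6=2.
Step 20. [r1c2∈{2}] r1c2 is down to just 2, so r1c2=2.
Step 21. [r3c4∈{8}] only 8 remains possible at r3c4. So r3c4=8.
Step 22. [r3c9∈{5}] only 5 remains possible at r3c9, so r3c9=5.
Step 23. [r2c2∈{8}] r2c2 is down to just 8, so r2c2=8.
Step 24. [r6c6∈{3}] r6c6 is down to just 3, so r6c6=3.
Step 25. [r7c3∈{6}] only 6 remains possible at r7c3, so r7c3=6.
Step 26. [r2c6∈{1}] r2c6 is down to just 1. So r2c6=1.
Step 27. [r7c2∈{1}] nothing but 1 survives at r7c2 ⇒ r7c2=1.
Step 28. [r3c5∈{2}] only 2 remains possible at r3c5 ⇒ r3c5=2.
Step 29. [r1c4∈{7}] r1c4 is down to just 7, so r1c4=7.
Step 30. [r1c9∈{6}] r1c9's peers cover all but 6. So r1c9=6.
Step 31. [r5c3∈{7}] nothing but 7 survives at r5c3. So r5c3=7.
Step 32. [r7c4∈{9}] nothing but 9 survives at r7c4 ⇒ r7c4=9.
Step 33. [r6c8∈{5}] r6c8 has the single candidate 5. So r6c8=5.
Step 34. [r6c2∈{4}] r6c2's peers cover all but 4. So r6c2=4.
Step 35. [r8c8∈{8}] only 8 remains possible at r8c8, so r8c8=8.
Step 36. [r2c1∈{3}] r2c1's peers cover all but 3 ⇒ r2c1=3.
Step 37. [r9c9∈{4}] only 4 remains possible at r9c9. So r9c9=4.
Step 38. [r9c6∈{7}] only 7 remains possible at r9c6. So r9c6=7.
Step 39. [r2c7∈{9}] only 9 remains possible at r2c7, so r2c7=9.

Answer: 1 2 5 7 3 9 8 4 6 / 3 8 4 5 6 1 9 2 7 / 7 6 9 8 2 4 3 1 5 / 6 3 1 4 9 5 2 7 8 / 2 5 7 1 8 6 4 9 3 / 9 4 8 2 7 3 6 5 1 / 4 1 6 9 5 8 7 3 2 / 5 7 3 6 4 2 1 8 9 / 8 9 2 3 1 7 5 6 4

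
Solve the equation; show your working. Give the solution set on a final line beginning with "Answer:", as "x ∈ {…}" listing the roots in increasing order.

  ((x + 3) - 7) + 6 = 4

Step 1. [((x + 3) - 7) + 6 = 4] peel the +6: subtract 6 from each side, so sub: (x + 3) - 7 = -2.
Step 2. [(x + 3) - 7 = -2] 7 comes off first (add 7), so sub: x + 3 = 5.
Step 3. [x + 3 = 5] +3 is outermost — subtract 3 both sides ⇒ sub: x = 2.

Answer: x ∈ {2}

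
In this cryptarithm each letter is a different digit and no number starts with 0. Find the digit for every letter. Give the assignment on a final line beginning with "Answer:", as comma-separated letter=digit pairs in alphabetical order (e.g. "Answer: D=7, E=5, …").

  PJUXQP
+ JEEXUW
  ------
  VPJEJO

Step 1. [col 1: P + W ≡ O (mod 10)] column 1 (P + W ≡ O (mod 10), carry-in 0) doesn't pin O yet; pick O=0 and continue, so O=0.
Step 2. [col 1: P + W ≡ O (mod 10)] no forcing yet in column 1 (carry-in 0); W=3 is free and consistent — try it ⇒ W=3.
Step 3. [col 1: P + W ≡ O (mod 10)] column 1 reads P+W+carry(0)=O with W=3, O=0; with digits 0,3 already taken and all letters distinct, the only value for P is 7, so P=7.
Step 4. [col 2: Q + U ≡ J (mod 10)] no forcing yet in column 2 (carry-in 1); U=6 is free and consistent — try it ⇒ U=6.
Step 5. [col 2: Q + U ≡ J (mod 10)] Q=4 is one option consistent with column 2 (Q + U ≡ J (mod 10), carry-in 1) — take it. So Q=4.
Step 6. [col 2: Q + U ≡ J (mod 10)] column 2 reads Q+U+carry(1)=J with Q=4, U=6; with digits 0,3,4,6,7 already taken and all letters distinct, the only value for J is 1 ⇒ J=1.
Step 7. [col 3: X + X ≡ E (mod 10)] in column 3 we have X+X≡E with carry-in 1; given nothing yet and digits 0,1,3,4,6,7 already taken and all letters distinct, that pins E to 5 ⇒ E=5.
Step 8. [col 3: X + X ≡ E (mod 10)] from column 3 (E=5, carry-in 1, digits 0,1,3,4,5,6,7 already taken and all letters distinct): X must equal 2 ⇒ X=2.
Step 9. [col 6: P + J ≡ V (mod 10)] in column 6 we have P+J≡V with carry-in 0; given P=7, J=1 and digits 0,1,2,3,4,5,6,7 already taken and all letters distinct, that pins V to 8. So V=8.

Answer: E=5, J=1, O=0, P=7, Q=4, U=6, V=8, W=3, X=2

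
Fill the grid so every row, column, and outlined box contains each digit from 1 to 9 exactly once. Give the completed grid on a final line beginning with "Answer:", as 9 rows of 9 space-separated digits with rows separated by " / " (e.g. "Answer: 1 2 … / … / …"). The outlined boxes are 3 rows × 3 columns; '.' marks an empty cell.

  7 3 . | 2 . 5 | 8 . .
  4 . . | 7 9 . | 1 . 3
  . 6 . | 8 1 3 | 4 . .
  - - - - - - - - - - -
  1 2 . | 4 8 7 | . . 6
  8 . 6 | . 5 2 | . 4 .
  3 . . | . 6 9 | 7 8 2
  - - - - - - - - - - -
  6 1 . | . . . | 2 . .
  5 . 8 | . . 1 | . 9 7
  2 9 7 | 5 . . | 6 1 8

Step 1. [r8c7∈{3}] r8c7's peers cover all but 3. So r8c7=3.
Step 2. [r4c3∈{5,9}] r4c3 is the only open cell in box 4 admitting 9, so r4c3=9.
Step 3. [r9c6∈{4}] r9c6 has the single candidate 4, so r9c6=4.
Step 4. [r7c8∈{5}] r7c8 has the single candidate 5, so r7c8=5.
Step 5. [r7c3∈{3,4}] across col 3, 3 lands solely at r7c3 ⇒ r7c3=3.
Step 6. [r5c9∈{1,9}] r5c9 is the only open cell in col 9 admitting 1, so r5c9=1.
Step 7. [r3c9∈{5,9}] r3c9 is the only open cell in col 9 admitting 5. So r3c9=5.
Step 8. [r3c3∈{2}] r3c3 has the single candidate 2. So r3c3=2.
Step 9. [r6c3∈{4,5}] r6c3 is the only open cell in col 3 admitting 4. So r6c3=4.
Step 10. [r1c8∈{6}] r1c8's peers cover all but 6. So r1c8=6.
Step 11. [r6c2∈{5}] r6c2 has the single candidate 5 ⇒ r6c2=5.
Step 12. [r3c1∈{9}] r3c1's peers cover all but 9 ⇒ r3c1=9.
Step 13. [r7c5∈{7}] r7c5 has the single candidate 7. So r7c5=7.
Step 14. [r9c5∈{3}] r9c5 has the single candidate 3 ⇒ r9c5=3.
Step 15. [r8c5∈{2}] r8c5 is down to just 2 ⇒ r8c5=2.
Step 16. [r2c3∈{5}] r2c3 has the single candidate 5, so r2c3=5.
Step 17. [r5c2∈{7}] only 7 remains possible at r5c2. So r5c2=7.
Step 18. [r6c4∈{1}] r6c4 has the single candidate 1. So r6c4=1.
Step 19. [r8c2∈{4}] only 4 remains possible at r8c2. So r8c2=4.
Step 20. [r5c7∈{9}] r5c7 is down to just 9, so r5c7=9.
Step 21. [r3c8∈{7}] nothing but 7 survives at r3c8. So r3c8=7.
Step 22. [r8c4∈{6}] r8c4 has the single candidate 6, so r8c4=6.
Step 23. [r1c9∈{9}] r1c9 is down to just 9 ⇒ r1c9=9.
Step 24. [r1c5∈{4}] nothing but 4 survives at r1c5 ⇒ r1c5=4.
Step 25. [r4c8∈{3}] r4c8 is down to just 3, so r4c8=3.
Step 26. [r1c3∈{1}] only 1 remains possible at r1c3. So r1c3=1.
Step 27. [r2c2∈{8}] r2c2 has the single candidate 8, so r2c2=8.
Step 28. [r2c6∈{6}] r2c6 has the single candidate 6. So r2c6=6.
Step 29. [r7c4∈{9}] r7c4's peers cover all but 9, so r7c4=9.
Step 30. [r5c4∈{3}] r5c4 has the single candidate 3. So r5c4=3.
Step 31. [r4c7∈{5}] nothing but 5 survives at r4c7, so r4c7=5.
Step 32. [r2c8∈{2}] r2c8 has the single candidate 2 ⇒ r2c8=2.
Step 33. [r7c9∈{4}] only 4 remains possible at r7c9. So r7c9=4.
Step 34. [r7c6∈{8}] nothing but 8 survives at r7c6. So r7c6=8.

Answer: 7 3 1 2 4 5 8 6 9 / 4 8 5 7 9 6 1 2 3 / 9 6 2 8 1 3 4 7 5 / 1 2 9 4 8 7 5 3 6 / 8 7 6 3 5 2 9 4 1 / 3 5 4 1 6 9 7 8 2 / 6 1 3 9 7 8 2 5 4 / 5 4 8 6 2 1 3 9 7 / 2 9 7 5 3 4 6 1 8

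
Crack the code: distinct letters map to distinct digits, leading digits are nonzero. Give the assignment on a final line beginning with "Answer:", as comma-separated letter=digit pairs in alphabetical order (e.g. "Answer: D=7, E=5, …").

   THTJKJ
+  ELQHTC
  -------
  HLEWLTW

Step 1. [H] H is the leading digit of a 7-digit sum of two 6-digit numbers; the final carry is exactly 1, so H=1.
Step 2. [col 1: J + C ≡ W (mod 10)] column 1 (J + C ≡ W (mod 10), carry-in 0) doesn't pin W yet; pick W=5 and continue ⇒ W=5.
Step 3. [col 1: J + C ≡ W (mod 10)] column 1 (J + C ≡ W (mod 10), carry-in 0) doesn't pin C yet; pick C=2 and continue ⇒ C=2.
Step 4. [col 1: J + C ≡ W (mod 10)] column 1 reads J+C+carry(0)=W with C=2, W=5; with digits 1,2,5 already taken and all letters distinct, the only value for J is 3, so J=3.
Step 5. [col 2: K + T ≡ T (mod 10)] column 2: given nothing yet, carry-in 0, and digits 1,2,3,5 already taken and all letters distinct, K+T≡T (mod 10) forces K=0, so K=0.
Step 6. [col 2: K + T ≡ T (mod 10)] no forcing yet in column 2 (carry-in 0); T=8 is free and consistent — try it. So T=8.
Step 7. [col 3: J + H ≡ L (mod 10)] in column 3 we have J+H≡L with carry-in 0; given J=3, H=1 and digits 0,1,2,3,5,8 already taken and all letters distinct, that pins L to 4 ⇒ L=4.
Step 8. [col 4: T + Q ≡ W (mod 10)] column 4: given T=8, W=5, carry-in 0, and digits 0,1,2,3,4,5,8 already taken and all letters distinct, T+Q≡W (mod 10) forces Q=7 ⇒ Q=7.
Step 9. [col 5: H + L ≡ E (mod 10)] column 5 reads H+L+carry(1)=E with H=1, L=4; with digits 0,1,2,3,4,5,7,8 already taken and all letters distinct, the only value for E is 6, so E=6.

Answer: C=2, E=6, H=1, J=3, K=0, L=4, Q=7, T=8, W=5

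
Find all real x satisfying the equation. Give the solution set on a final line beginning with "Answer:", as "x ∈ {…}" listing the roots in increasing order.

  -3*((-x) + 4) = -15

Step 1. [-3*((-x) + 4) = -15] -3·(inner) — divide through by -3 ⇒ div: (-x) + 4 = 5.
Step 2. [(-x) + 4 = 5] subtract 4: x sits inside (… + 4) ⇒ sub: -x = 1.
Step 3. [-x = 1] flip signs both sides, so neg: x = -1.

Answer: x ∈ {-1}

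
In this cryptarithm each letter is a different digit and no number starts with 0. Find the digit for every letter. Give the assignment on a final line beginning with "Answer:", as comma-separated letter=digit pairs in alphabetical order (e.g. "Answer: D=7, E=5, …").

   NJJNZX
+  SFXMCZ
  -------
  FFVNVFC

Step 1. [col 1: X + Z ≡ C (mod 10)] C=9 is one option consistent with column 1 (X + Z ≡ C (mod 10), carry-in 0) — take it ⇒ C=9.
Step 2. [col 1: X + Z ≡ C (mod 10)] several values work for Z in column 1 (X + Z ≡ C (mod 10), carry-in 0); try Z=2 ⇒ Z=2.
Step 3. [col 1: X + Z ≡ C (mod 10)] from column 1 (Z=2, C=9, carry-in 0, digits 2,9 already taken and all letters distinct): X must equal 7 ⇒ X=7.
Step 4. [col 2: Z + C ≡ F (mod 10)] column 2: given Z=2, C=9, carry-in 0, and digits 2,7,9 already taken and all letters distinct, Z+C≡F (mod 10) forces F=1 ⇒ F=1.
Step 5. [col 3: N + M ≡ V (mod 10)] column 3 (N + M ≡ V (mod 10), carry-in 1) doesn't pin N yet; pick N=6 and continue. So N=6.
Step 6. [col 3: N + M ≡ V (mod 10)] no forcing yet in column 3 (carry-in 1); V=0 is free and consistent — try it, so V=0.
Step 7. [col 3: N + M ≡ V (mod 10)] column 3: given N=6, V=0, carry-in 1, and digits 0,1,2,6,7,9 already taken and all letters distinct, N+M≡V (mod 10) forces M=3, so M=3.
Step 8. [col 4: J + X ≡ N (mod 10)] column 4 reads J+X+carry(1)=N with X=7, N=6; with digits 0,1,2,3,6,7,9 already taken and all letters distinct, the only value for J is 8. So J=8.
Step 9. [col 6: N + S ≡ F (mod 10)] column 6 reads N+S+carry(1)=F with N=6, F=1; with digits 0,1,2,3,6,7,8,9 already taken and all letters distinct, the only value for S is 4 ⇒ S=4.

Answer: C=9, F=1, J=8, M=3, N=6, S=4, V=0, X=7, Z=2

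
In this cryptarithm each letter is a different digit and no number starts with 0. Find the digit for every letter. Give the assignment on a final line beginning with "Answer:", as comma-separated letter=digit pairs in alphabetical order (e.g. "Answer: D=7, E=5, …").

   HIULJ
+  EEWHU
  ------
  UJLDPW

Step 1. [col 1: J + U ≡ W (mod 10)] column 1 (J + U ≡ W (mod 10), carry-in 0) doesn't pin W yet; pick W=3 and continue. So W=3.
Step 2. [col 1: J + U ≡ W (mod 10)] several values work for J in column 1 (J + U ≡ W (mod 10), carry-in 0); try J=2. So J=2.
Step 3. [col 1: J + U ≡ W (mod 10)] from column 1 (J=2, W=3, carry-in 0, digits 2,3 already taken and all letters distinct): U must equal 1. So U=1.
Step 4. [col 2: L + H ≡ P (mod 10)] column 2 (L + H ≡ P (mod 10), carry-in 0) doesn't pin L yet; pick L=6 and continue ⇒ L=6.
Step 5. [col 2: L + H ≡ P (mod 10)] H=4 is one option consistent with column 2 (L + H ≡ P (mod 10), carry-in 0) — take it, so H=4.
Step 6. [col 2: L + H ≡ P (mod 10)] from column 2 (L=6, H=4, carry-in 0, digits 1,2,3,4,6 already taken and all letters distinct): P must equal 0, so P=0.
Step 7. [col 3: U + W ≡ D (mod 10)] in column 3 we have U+W≡D with carry-in 1; given U=1, W=3 and digits 0,1,2,3,4,6 already taken and all letters distinct, that pins D to 5, so D=5.
Step 8. [col 4: I + E ≡ L (mod 10)] I=9 is one option consistent with column 4 (I + E ≡ L (mod 10), carry-in 0) — take it. So I=9.
Step 9. [col 4: I + E ≡ L (mod 10)] column 4: given I=9, L=6, carry-in 0, and digits 0,1,2,3,4,5,6,9 already taken and all letters distinct, I+E≡L (mod 10) forces E=7. So E=7.

Answer: D=5, E=7, H=4, I=9, J=2, L=6, P=0, U=1, W=3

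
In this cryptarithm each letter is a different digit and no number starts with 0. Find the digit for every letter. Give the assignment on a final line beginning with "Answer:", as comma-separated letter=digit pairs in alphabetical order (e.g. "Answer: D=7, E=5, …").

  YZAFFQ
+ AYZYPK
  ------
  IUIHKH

Step 1. [col 1: Q + K ≡ H (mod 10)] K=8 is one option consistent with column 1 (Q + K ≡ H (mod 10), carry-in 0) — take it, so K=8.
Step 2. [col 1: Q + K ≡ H (mod 10)] no forcing yet in column 1 (carry-in 0); Q=2 is free and consistent — try it ⇒ Q=2.
Step 3. [col 1: Q + K ≡ H (mod 10)] in column 1 we have Q+K≡H with carry-in 0; given Q=2, K=8 and digits 2,8 already taken and all letters distinct, that pins H to 0 ⇒ H=0.
Step 4. [col 2: F + P ≡ K (mod 10)] several values work for P in column 2 (F + P ≡ K (mod 10), carry-in 1); try P=1. So P=1.
Step 5. [col 2: F + P ≡ K (mod 10)] in column 2 we have F+P≡K with carry-in 1; given P=1, K=8 and digits 0,1,2,8 already taken and all letters distinct, that pins F to 6 ⇒ F=6.
Step 6. [col 3: F + Y ≡ H (mod 10)] from column 3 (F=6, H=0, carry-in 0, digits 0,1,2,6,8 already taken and all letters distinct): Y must equal 4 ⇒ Y=4.
Step 7. [col 4: A + Z ≡ I (mod 10)] column 4 (A + Z ≡ I (mod 10), carry-in 1) doesn't pin A yet; pick A=5 and continue. So A=5.
Step 8. [col 4: A + Z ≡ I (mod 10)] no forcing yet in column 4 (carry-in 1); Z=3 is free and consistent — try it ⇒ Z=3.
Step 9. [col 4: A + Z ≡ I (mod 10)] column 4 reads A+Z+carry(1)=I with A=5, Z=3; with digits 0,1,2,3,4,5,6,8 already taken and all letters distinct, the only value for I is 9. So I=9.
Step 10. [col 5: Z + Y ≡ U (mod 10)] from column 5 (Z=3, Y=4, carry-in 0, digits 0,1,2,3,4,5,6,8,9 already taken and all letters distinct): U must equal 7, so U=7.

Answer: A=5, F=6, H=0, I=9, K=8, P=1, Q=2, U=7, Y=4, Z=3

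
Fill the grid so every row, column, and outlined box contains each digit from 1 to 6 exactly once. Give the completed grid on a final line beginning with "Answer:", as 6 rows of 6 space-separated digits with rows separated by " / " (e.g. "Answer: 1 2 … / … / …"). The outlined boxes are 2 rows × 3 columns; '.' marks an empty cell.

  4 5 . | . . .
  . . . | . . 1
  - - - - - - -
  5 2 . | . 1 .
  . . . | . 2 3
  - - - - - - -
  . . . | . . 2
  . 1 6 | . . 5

Step 1. [r5c1∈{3}] nothing but 3 survives at r5c1, so r5c1=3.
Step 2. [r1c6∈{6}] r1c6 has the single candidate 6 ⇒ r1c6=6.
Step 3. [r1c5∈{3}] r1c5's peers cover all but 3, so r1c5=3.
Step 4. [r5c2∈{4}] nothing but 4 survives at r5c2. So r5c2=4.
Step 5. [r4c2∈{6}] nothing but 6 survives at r4c2. So r4c2=6.
Step 6. [r3c6∈{4}] r3c6 is down to just 4 ⇒ r3c6=4.
Step 7. [r1c4∈{2}] r1c4's peers cover all but 2, so r1c4=2.
Step 8. [r2c5∈{4,5}] col 5 places 5 nowhere but r2c5 ⇒ r2c5=5.
Step 9. [r2c3∈{2,3}] across col 3, 2 lands solely at r2c3. So r2c3=2.
Step 10. [r3c4∈{6}] r3c4 has the single candidate 6, so r3c4=6.
Step 11. [r4c3∈{1,4}] 4 has one home in row 4: r4c3, so r4c3=4.
Step 12. [r6c5∈{4}] r6c5 has the single candidate 4, so r6c5=4.
Step 13. [r3c3∈{3}] nothing but 3 survives at r3c3 ⇒ r3c3=3.
Step 14. [r5c4∈{1}] r5c4 is down to just 1. So r5c4=1.
Step 15. [r6c1∈{2}] nothing but 2 survives at r6c1. So r6c1=2.
Step 16. [r4c4∈{5}] only 5 remains possible at r4c4, so r4c4=5.
Step 17. [r4c1∈{1}] only 1 remains possible at r4c1 ⇒ r4c1=1.
Step 18. [r5c3∈{5}] nothing but 5 survives at r5c3. So r5c3=5.
Step 19. [r2c2∈{3}] r2c2's peers cover all but 3. So r2c2=3.
Step 20. [r6c4∈{3}] r6c4's peers cover all but 3 ⇒ r6c4=3.
Step 21. [r5c5∈{6}] r5c5 is down to just 6, so r5c5=6.
Step 22. [r2c4∈{4}] only 4 remains possible at r2c4 ⇒ r2c4=4.
Step 23. [r2c1∈{6}] nothing but 6 survives at r2c1, so r2c1=6.
Step 24. [r1c3∈{1}] r1c3 is down to just 1, so r1c3=1.

Answer: 4 5 1 2 3 6 / 6 3 2 4 5 1 / 5 2 3 6 1 4 / 1 6 4 5 2 3 / 3 4 5 1 6 2 / 2 1 6 3 4 5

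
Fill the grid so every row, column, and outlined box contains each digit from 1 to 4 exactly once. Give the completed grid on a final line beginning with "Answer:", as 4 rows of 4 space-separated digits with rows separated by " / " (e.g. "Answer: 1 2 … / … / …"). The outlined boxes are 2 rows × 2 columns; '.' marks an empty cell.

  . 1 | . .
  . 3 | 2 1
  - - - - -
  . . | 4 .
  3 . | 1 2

Step 1. [r1c4∈{3,4}] 4 has one home in col 4: r1c4, so r1c4=4.
Step 2. [r1c1∈{2}] r1c1 has the single candidate 2 ⇒ r1c1=2.
Step 3. [r4c2∈{4}] r4c2's peers cover all but 4 ⇒ r4c2=4.
Step 4. [r2c1∈{4}] r2c1's peers cover all but 4. So r2c1=4.
Step 5. [r3c2∈{2}] r3c2's peers cover all but 2. So r3c2=2.
Step 6. [r1c3∈{3}] r1c3's peers cover all but 3, so r1c3=3.
Step 7. [r3c1∈{1}] r3c1's peers cover all but 1 ⇒ r3c1=1.
Step 8. [r3c4∈{3}] r3c4 has the single candidate 3. So r3c4=3.

Answer: 2 1 3 4 / 4 3 2 1 / 1 2 4 3 / 3 4 1 2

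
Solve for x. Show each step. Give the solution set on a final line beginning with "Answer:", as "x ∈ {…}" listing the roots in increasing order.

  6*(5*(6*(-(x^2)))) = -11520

Step 1. [6*(5*(6*(-(x^2)))) = -11520] 6·(inner) — divide through by 6, so div: 5*(6*(-(x^2))) = -1920.
Step 2. [5*(6*(-(x^2))) = -1920] leading coefficient 5: divide by 5, so div: 6*(-(x^2)) = -384.
Step 3. [6*(-(x^2)) = -384] leading coefficient 6: divide by 6 ⇒ div: -(x^2) = -64.
Step 4. [-(x^2) = -64] leading − — multiply by −1 ⇒ neg: x^2 = 64.
Step 5. [x^2 = 64] 64 ≥ 0, LHS is (·)² — take ±√. So sqrt: x = 8 or -8.

Answer: x ∈ {-8, 8}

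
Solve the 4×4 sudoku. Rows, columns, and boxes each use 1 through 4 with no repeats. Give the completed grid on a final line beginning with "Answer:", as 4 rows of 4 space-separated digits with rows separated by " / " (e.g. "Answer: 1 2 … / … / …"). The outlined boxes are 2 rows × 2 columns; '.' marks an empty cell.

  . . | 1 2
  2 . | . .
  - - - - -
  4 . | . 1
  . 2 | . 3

Step 1. [r2c4∈{4}] only 4 remains possible at r2c4 ⇒ r2c4=4.
Step 2. [r3c2∈{3}] r3c2's peers cover all but 3 ⇒ r3c2=3.
Step 3. [r4c1∈{1}] r4c1 has the single candidate 1, so r4c1=1.
Step 4. [r2c3∈{3}] only 3 remains possible at r2c3, so r2c3=3.
Step 5. [r2c2∈{1}] nothing but 1 survives at r2c2 ⇒ r2c2=1.
Step 6. [r3c3∈{2}] r3c3 is down to just 2 ⇒ r3c3=2.
Step 7. [r1c1∈{3}] nothing but 3 survives at r1c1, so r1c1=3.
Step 8. [r1c2∈{4}] r1c2 has the single candidate 4, so r1c2=4.
Step 9. [r4c3∈{4}] only 4 remains possible at r4c3 ⇒ r4c3=4.

Answer: 3 4 1 2 / 2 1 3 4 / 4 3 2 1 / 1 2 4 3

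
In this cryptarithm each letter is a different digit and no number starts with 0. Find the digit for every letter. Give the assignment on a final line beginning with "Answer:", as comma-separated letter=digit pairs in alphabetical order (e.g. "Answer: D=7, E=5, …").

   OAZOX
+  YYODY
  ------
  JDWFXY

Step 1. [col 1: X + Y ≡ Y (mod 10)] column 1: given nothing yet, carry-in 0, and all letters distinct, none taken yet, X+Y≡Y (mod 10) forces X=0 ⇒ X=0.
Step 2. [col 1: X + Y ≡ Y (mod 10)] no forcing yet in column 1 (carry-in 0); Y=7 is free and consistent — try it. So Y=7.
Step 3. [col 2: O + D ≡ X (mod 10)] O=6 is one option consistent with column 2 (O + D ≡ X (mod 10), carry-in 0) — take it, so O=6.
Step 4. [col 2: O + D ≡ X (mod 10)] column 2: given O=6, X=0, carry-in 0, and digits 0,6,7 already taken and all letters distinct, O+D≡X (mod 10) forces D=4 ⇒ D=4.
Step 5. [J] J is the leading digit of a 6-digit sum of two 5-digit numbers; the final carry is exactly 1, so J=1.
Step 6. [col 3: Z + O ≡ F (mod 10)] several values work for Z in column 3 (Z + O ≡ F (mod 10), carry-in 1); try Z=2. So Z=2.
Step 7. [col 3: Z + O ≡ F (mod 10)] column 3: given Z=2, O=6, carry-in 1, and digits 0,1,2,4,6,7 already taken and all letters distinct, Z+O≡F (mod 10) forces F=9, so F=9.
Step 8. [col 4: A + Y ≡ W (mod 10)] column 4 reads A+Y+carry(0)=W with Y=7; with digits 0,1,2,4,6,7,9 already taken and all letters distinct, the only value for A is 8. So A=8.
Step 9. [col 4: A + Y ≡ W (mod 10)] column 4 reads A+Y+carry(0)=W with A=8, Y=7; with digits 0,1,2,4,6,7,8,9 already taken and all letters distinct, the only value for W is 5 ⇒ W=5.

Answer: A=8, D=4, F=9, J=1, O=6, W=5, X=0, Y=7, Z=2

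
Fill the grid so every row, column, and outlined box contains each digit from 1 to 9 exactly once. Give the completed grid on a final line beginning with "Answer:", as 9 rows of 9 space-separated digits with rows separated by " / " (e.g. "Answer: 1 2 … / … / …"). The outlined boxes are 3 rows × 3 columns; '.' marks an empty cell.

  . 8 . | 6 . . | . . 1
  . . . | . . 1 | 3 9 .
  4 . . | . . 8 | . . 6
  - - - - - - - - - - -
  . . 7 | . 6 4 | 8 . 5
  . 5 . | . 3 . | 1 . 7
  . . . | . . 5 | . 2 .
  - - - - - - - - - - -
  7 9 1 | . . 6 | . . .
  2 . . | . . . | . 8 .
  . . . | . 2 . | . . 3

Step 1. [r7c4∈{3,4,5,8}] row 7 places 3 nowhere but r7c4, so r7c4=3.
Step 2. [r1c6∈{2,3,7,9}] col 6 places 3 nowhere but r1c6. So r1c6=3.
Step 3. [r3c2∈{1,2,3,7}] 1 has one home in row 3: r3c2 ⇒ r3c2=1.
Step 4. [r9c8∈{1,4,5,6,7}] 1 has one home in col 8: r9c8, so r9c8=1.
Step 5. [r3c3∈{2,3,5,9}] row 3 places 3 nowhere but r3c3. So r3c3=3.
Step 6. [r5c6∈{2,9}] col 6 places 2 nowhere but r5c6. So r5c6=2.
Step 7. [r5c8∈{4,6}] col 8 places 6 nowhere but r5c8 ⇒ r5c8=6.
Step 8. [r5c3∈{4,8,9}] across row 5, 4 lands solely at r5c3 ⇒ r5c3=4.
Step 9. [r8c2∈{3,4,6}] r8c2 is the only open cell in row 8 admitting 3 ⇒ r8c2=3.
Step 10. [r6c1∈{1,3,6,8,9}] in row 6, 3 fits only at r6c1 ⇒ r6c1=3.
Step 11. [r7c5∈{4,5,8}] 8 has one home in row 7: r7c5. So r7c5=8.
Step 12. [r2c2∈{2,6,7}] in col 2, 7 fits only at r2c2 ⇒ r2c2=7.
Step 13. [r9c2∈{4,6}] across col 2, 4 lands solely at r9c2, so r9c2=4.
Step 14. [r2c9∈{2,4,8}] row 2 places 8 nowhere but r2c9, so r2c9=8.
Step 15. [r7c9∈{2,4}] col 9 places 2 nowhere but r7c9 ⇒ r7c9=2.
Step 16. [r4c1∈{1,9}] r4c1 is the only open cell in col 1 admitting 1 ⇒ r4c1=1.
Step 17. [r4c4∈{9}] r4c4's peers cover all but 9 ⇒ r4c4=9.
Step 18. [r3c5∈{5,7,9}] row 3 places 9 nowhere but r3c5. So r3c5=9.
Step 19. [r5c1∈{8,9}] 9 has one home in row 5: r5c1, so r5c1=9.
Step 20. [r1c1∈{5}] only 5 remains possible at r1c1. So r1c1=5.
Step 21. [r6c3∈{6,8}] 8 has one home in box 4: r6c3 ⇒ r6c3=8.
Step 22. [r2c1∈{6}] r2c1's peers cover all but 6, so r2c1=6.
Step 23. [r2c3∈{2}] r2c3 has the single candidate 2. So r2c3=2.
Step 24. [r1c7∈{2,4,7}] across row 1, 2 lands solely at r1c7. So r1c7=2.
Step 25. [r1c8∈{4,7}] box 3 places 4 nowhere but r1c8 ⇒ r1c8=4.
Step 26. [r7c7∈{4,5}] row 7 places 4 nowhere but r7c7 ⇒ r7c7=4.
Step 27. [r8c9∈{9}] r8c9 has the single candidate 9 ⇒ r8c9=9.
Step 28. [r8c6∈{7}] r8c6 is down to just 7. So r8c6=7.
Step 29. [r9c4∈{5}] nothing but 5 survives at r9c4, so r9c4=5.
Step 30. [r3c8∈{5,7}] 7 has one home in col 8: r3c8. So r3c8=7.
Step 31. [r9c3∈{6}] r9c3 has the single candidate 6, so r9c3=6.
Step 32. [r2c4∈{4}] r2c4's peers cover all but 4, so r2c4=4.
Step 33. [r8c4∈{1}] r8c4 has the single candidate 1 ⇒ r8c4=1.
Step 34. [r8c3∈{5}] r8c3 is down to just 5. So r8c3=5.
Step 35. [r1c5∈{7}] nothing but 7 survives at r1c5. So r1c5=7.
Step 36. [r1c3∈{9}] nothing but 9 survives at r1c3 ⇒ r1c3=9.
Step 37. [r5c4∈{8}] nothing but 8 survives at r5c4, so r5c4=8.
Step 38. [r9c7∈{7}] r9c7's peers cover all but 7 ⇒ r9c7=7.
Step 39. [r4c8∈{3}] only 3 remains possible at r4c8. So r4c8=3.
Step 40. [r6c2∈{6}] r6c2's peers cover all but 6, so r6c2=6.
Step 41. [r6c4∈{7}] r6c4's peers cover all but 7, so r6c4=7.
Step 42. [r9c6∈{9}] r9c6 is down to just 9 ⇒ r9c6=9.
Step 43. [r3c4∈{2}] only 2 remains possible at r3c4. So r3c4=2.
Step 44. [r3c7∈{5}] only 5 remains possible at r3c7, so r3c7=5.
Step 45. [r9c1∈{8}] only 8 remains possible at r9c1. So r9c1=8.
Step 46. [r7c8∈{5}] r7c8 has the single candidate 5. So r7c8=5.
Step 47. [r4c2∈{2}] r4c2 has the single candidate 2. So r4c2=2.
Step 48. [r2c5∈{5}] only 5 remains possible at r2c5 ⇒ r2c5=5.
Step 49. [r6c7∈{9}] r6c7 has the single candidate 9, so r6c7=9.
Step 50. [r6c5∈{1}] r6c5 has the single candidate 1. So r6c5=1.
Step 51. [r8c7∈{6}] r8c7 is down to just 6, so r8c7=6.
Step 52. [r8c5∈{4}] nothing but 4 survives at r8c5, so r8c5=4.
Step 53. [r6c9∈{4}] only 4 remains possible at r6c9, so r6c9=4.

Answer: 5 8 9 6 7 3 2 4 1 / 6 7 2 4 5 1 3 9 8 / 4 1 3 2 9 8 5 7 6 / 1 2 7 9 6 4 8 3 5 / 9 5 4 8 3 2 1 6 7 / 3 6 8 7 1 5 9 2 4 / 7 9 1 3 8 6 4 5 2 / 2 3 5 1 4 7 6 8 9 / 8 4 6 5 2 9 7 1 3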